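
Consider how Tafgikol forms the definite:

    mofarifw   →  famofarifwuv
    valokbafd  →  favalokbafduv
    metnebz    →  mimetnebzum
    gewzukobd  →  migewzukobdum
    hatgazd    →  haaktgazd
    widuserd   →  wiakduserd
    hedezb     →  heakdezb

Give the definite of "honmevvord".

hoaknmevvord

valokbafd and gewzukobd both end in -d yet inflect differently (favalokbafduv, migewzukobdum), so the final letter is not what conditions the rule; the second-to-last letter is.
"honmevvord" has second-to-last letter 'r'. The one such stem in the data (widuserd → wiakduserd) inserts -ak- after the first vowel (as do hatgazd, hedezb), so the same rule applies.
So honmevvord → hoaknmevvord.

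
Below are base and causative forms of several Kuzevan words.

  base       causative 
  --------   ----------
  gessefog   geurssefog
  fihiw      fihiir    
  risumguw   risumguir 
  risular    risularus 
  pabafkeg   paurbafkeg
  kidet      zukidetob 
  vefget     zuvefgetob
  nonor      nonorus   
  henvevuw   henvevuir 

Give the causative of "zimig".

"zimig" ends in -g. The stems ending in -g (pabafkeg → paurbafkeg, gessefog → geurssefog) insert -ur- after the first vowel.
The other patterns: stems ending in -r add -us; stems ending in -w drop the final letter and add -ir; stems ending in -t add zu- … -ob around the stem.
So zimig → ziurmig.

ziurmig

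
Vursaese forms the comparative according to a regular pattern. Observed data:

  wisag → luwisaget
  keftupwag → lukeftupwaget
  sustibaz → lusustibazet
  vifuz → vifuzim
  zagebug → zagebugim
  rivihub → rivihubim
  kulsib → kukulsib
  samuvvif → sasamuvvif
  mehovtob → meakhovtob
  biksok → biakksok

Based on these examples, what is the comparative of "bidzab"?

lubidzabet

sustibaz and vifuz both end in -z yet inflect differently (lusustibazet, vifuzim), so the final letter is not what conditions the rule; the last vowel is.
"bidzab" has last vowel 'a'. The stems whose last vowel is 'a' (wisag → luwisaget, keftupwag → lukeftupwaget, sustibaz → lusustibazet) add lu- … -et around the stem.
So bidzab → lubidzabet.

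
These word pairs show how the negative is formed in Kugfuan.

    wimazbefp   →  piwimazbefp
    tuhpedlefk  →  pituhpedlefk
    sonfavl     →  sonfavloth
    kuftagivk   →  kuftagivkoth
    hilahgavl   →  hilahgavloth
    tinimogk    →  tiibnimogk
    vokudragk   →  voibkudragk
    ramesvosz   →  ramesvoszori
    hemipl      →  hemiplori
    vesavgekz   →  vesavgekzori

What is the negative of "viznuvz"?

viznuvzoth

"viznuvz" has second-to-last letter 'v'. The stems whose second-to-last letter is 'v' (sonfavl → sonfavloth, kuftagivk → kuftagivkoth, hilahgavl → hilahgavloth) add -oth.
So viznuvz → viznuvzoth.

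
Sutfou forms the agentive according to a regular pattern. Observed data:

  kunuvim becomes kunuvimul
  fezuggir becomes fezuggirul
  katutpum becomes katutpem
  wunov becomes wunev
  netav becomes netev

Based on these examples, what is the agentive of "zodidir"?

zodidirul

kunuvim and katutpum both end in -m yet inflect differently (kunuvimul, katutpem), so the final letter is not what conditions the rule; the last vowel is.
"zodidir" has last vowel 'i'. The stems whose last vowel is 'i' (kunuvim → kunuvimul, fezuggir → fezuggirul) add -ul.
The other pattern: stems whose last vowel is 'a', 'o' or 'u' change the last vowel to 'e'.
So zodidir → zodidirul.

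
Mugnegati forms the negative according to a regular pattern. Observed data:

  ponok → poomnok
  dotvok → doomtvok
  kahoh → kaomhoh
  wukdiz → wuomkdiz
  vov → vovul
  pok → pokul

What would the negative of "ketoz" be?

keomtoz

ponok and pok both end in -k yet inflect differently (poomnok, pokul), so the final letter is not what conditions the rule; the number of vowels is.
"ketoz" has 2 vowels. The stems with 2 vowels (ponok → poomnok, dotvok → doomtvok, kahoh → kaomhoh) insert -om- after the first vowel.
The other pattern: stems with 1 vowel add -ul.
So ketoz → keomtoz.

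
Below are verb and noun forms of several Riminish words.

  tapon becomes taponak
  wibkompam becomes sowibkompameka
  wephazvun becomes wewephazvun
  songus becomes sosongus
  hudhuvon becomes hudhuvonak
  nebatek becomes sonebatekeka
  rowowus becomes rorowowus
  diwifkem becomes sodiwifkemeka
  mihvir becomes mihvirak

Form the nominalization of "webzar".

sowebzareka

hudhuvon and wephazvun both end in -n yet inflect differently (hudhuvonak, wewephazvun), so the final letter is not what conditions the rule; the last vowel is.
"webzar" has last vowel 'a'. The one such stem in the data (wibkompam → sowibkompameka) adds so- … -eka around the stem, so the same rule applies.
The other patterns: stems whose last vowel is 'i' or 'o' add -ak; stems whose last vowel is 'u' repeat the first consonant+vowel as a prefix.
So webzar → sowebzareka.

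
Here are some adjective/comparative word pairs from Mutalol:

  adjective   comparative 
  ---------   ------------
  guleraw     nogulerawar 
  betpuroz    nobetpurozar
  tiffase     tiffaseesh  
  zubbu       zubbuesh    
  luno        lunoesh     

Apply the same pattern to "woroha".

betpuroz and luno both have last vowel 'o' yet inflect differently (nobetpurozar, lunoesh), so the last vowel is not what conditions the rule; whether the stem ends in a vowel or a consonant is.
"woroha" ends in a vowel. The stems ending in a vowel (tiffase → tiffaseesh, zubbu → zubbuesh, luno → lunoesh) add -esh.
The other pattern: stems ending in a consonant add no- … -ar around the stem.
So woroha → worohaesh.

worohaesh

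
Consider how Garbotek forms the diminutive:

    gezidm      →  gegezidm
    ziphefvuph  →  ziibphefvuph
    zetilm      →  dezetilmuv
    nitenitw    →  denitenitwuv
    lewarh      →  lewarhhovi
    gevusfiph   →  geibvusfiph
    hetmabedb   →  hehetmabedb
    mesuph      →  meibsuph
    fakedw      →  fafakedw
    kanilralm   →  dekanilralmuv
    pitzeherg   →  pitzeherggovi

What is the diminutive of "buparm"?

lewarh and gevusfiph both end in -h yet inflect differently (lewarhhovi, geibvusfiph), so the final letter is not what conditions the rule; the second-to-last letter is.
"buparm" has second-to-last letter 'r'. The stems whose second-to-last letter is 'r' (lewarh → lewarhhovi, pitzeherg → pitzeherggovi) double the final consonant and add -ovi.
So buparm → buparmmovi.

buparmmovi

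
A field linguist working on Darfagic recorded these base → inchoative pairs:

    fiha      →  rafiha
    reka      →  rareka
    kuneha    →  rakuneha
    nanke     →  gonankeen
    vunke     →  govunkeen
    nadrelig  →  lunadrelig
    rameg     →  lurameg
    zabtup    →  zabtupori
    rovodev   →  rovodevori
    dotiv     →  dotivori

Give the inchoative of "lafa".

ralafa

nanke and rameg both have last vowel 'e' yet inflect differently (gonankeen, lurameg), so the last vowel is not what conditions the rule; the final letter is.
"lafa" ends in -a. The stems ending in -a (fiha → rafiha, reka → rareka, kuneha → rakuneha) add the prefix ra-.
The other patterns: stems ending in -e add go- … -en around the stem; stems ending in -g add the prefix lu-; stems ending in -p or -v add -ori.
So lafa → ralafa.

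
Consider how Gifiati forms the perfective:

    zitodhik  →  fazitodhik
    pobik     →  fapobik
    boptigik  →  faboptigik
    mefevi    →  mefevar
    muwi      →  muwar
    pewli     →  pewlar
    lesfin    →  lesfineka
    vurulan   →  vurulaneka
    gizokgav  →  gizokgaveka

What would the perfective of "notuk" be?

fanotuk

"notuk" ends in -k. The stems ending in -k (zitodhik → fazitodhik, pobik → fapobik, boptigik → faboptigik) add the prefix fa-.
The other patterns: stems ending in -i drop the final letter and add -ar; stems ending in -n or -v add -eka.
So notuk → fanotuk.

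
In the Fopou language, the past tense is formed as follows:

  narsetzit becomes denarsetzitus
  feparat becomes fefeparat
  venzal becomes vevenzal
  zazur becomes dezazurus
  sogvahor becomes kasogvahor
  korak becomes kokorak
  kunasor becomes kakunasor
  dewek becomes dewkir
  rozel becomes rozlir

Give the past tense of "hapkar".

"hapkar" has last vowel 'a'. The stems whose last vowel is 'a' (korak → kokorak, feparat → fefeparat, venzal → vevenzal) repeat the first consonant+vowel as a prefix.
The other patterns: stems whose last vowel is 'e' delete the last vowel and add -ir; stems whose last vowel is 'i' or 'u' add de- … -us around the stem; stems whose last vowel is 'o' add the prefix ka-.
So hapkar → hahapkar.

hahapkar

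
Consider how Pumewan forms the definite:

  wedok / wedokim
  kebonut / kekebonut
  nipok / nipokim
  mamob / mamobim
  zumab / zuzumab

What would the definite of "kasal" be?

kakasal

"kasal" has last vowel 'a'. The one such stem in the data (zumab → zuzumab) repeats the first consonant+vowel as a prefix (as does kebonut), so the same rule applies.
So kasal → kakasal.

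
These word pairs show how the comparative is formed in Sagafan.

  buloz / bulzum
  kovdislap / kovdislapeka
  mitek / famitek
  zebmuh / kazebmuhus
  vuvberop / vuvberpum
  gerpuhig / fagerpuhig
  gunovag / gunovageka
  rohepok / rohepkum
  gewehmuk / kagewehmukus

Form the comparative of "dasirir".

fadasirir

"dasirir" has last vowel 'i'. The one such stem in the data (gerpuhig → fagerpuhig) adds the prefix fa-, so the same rule applies.
So dasirir → fadasirir.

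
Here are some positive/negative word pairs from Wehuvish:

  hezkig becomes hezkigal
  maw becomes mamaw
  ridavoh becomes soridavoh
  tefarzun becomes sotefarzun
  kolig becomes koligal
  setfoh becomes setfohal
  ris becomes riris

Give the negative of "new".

nenew

setfoh and ridavoh both end in -h yet inflect differently (setfohal, soridavoh), so the final letter is not what conditions the rule; the number of vowels is.
"new" has 1 vowel. The stems with 1 vowel (ris → riris, maw → mamaw) repeat the first consonant+vowel as a prefix.
The other patterns: stems with 2 vowels add -al; stems with 3 vowels add the prefix so-.
So new → nenew.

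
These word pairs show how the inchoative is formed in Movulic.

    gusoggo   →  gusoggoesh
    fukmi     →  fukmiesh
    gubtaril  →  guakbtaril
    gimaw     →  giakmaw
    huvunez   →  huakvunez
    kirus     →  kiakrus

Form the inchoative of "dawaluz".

daakwaluz

fukmi and gubtaril both have last vowel 'i' yet inflect differently (fukmiesh, guakbtaril), so the last vowel is not what conditions the rule; whether the stem ends in a vowel or a consonant is.
"dawaluz" ends in a consonant. The stems ending in a consonant (gubtaril → guakbtaril, gimaw → giakmaw, huvunez → huakvunez) insert -ak- after the first vowel.
So dawaluz → daakwaluz.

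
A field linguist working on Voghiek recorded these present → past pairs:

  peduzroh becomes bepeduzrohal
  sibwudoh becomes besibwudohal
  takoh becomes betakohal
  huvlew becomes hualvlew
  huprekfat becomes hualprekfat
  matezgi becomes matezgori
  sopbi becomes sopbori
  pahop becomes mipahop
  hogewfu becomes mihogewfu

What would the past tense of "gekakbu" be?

peduzroh and pahop both have last vowel 'o' yet inflect differently (bepeduzrohal, mipahop), so the last vowel is not what conditions the rule; the final letter is.
"gekakbu" ends in -u. The one such stem in the data (hogewfu → mihogewfu) adds the prefix mi-, so the same rule applies.
So gekakbu → migekakbu.

migekakbu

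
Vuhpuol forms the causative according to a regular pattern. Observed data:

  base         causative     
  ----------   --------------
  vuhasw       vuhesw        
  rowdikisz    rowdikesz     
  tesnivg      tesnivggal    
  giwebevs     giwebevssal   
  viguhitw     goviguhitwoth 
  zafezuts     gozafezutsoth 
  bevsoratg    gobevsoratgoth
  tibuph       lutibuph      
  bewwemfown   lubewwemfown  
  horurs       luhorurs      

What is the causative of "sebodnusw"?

sebodnesw

"sebodnusw" has second-to-last letter 's'. The stems whose second-to-last letter is 's' (vuhasw → vuhesw, rowdikisz → rowdikesz) change the last vowel to 'e'.
So sebodnusw → sebodnesw.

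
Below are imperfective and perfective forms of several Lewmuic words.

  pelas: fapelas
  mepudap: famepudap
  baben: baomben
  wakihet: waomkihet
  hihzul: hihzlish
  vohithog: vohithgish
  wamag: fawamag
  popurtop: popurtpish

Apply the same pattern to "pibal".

fapibal

"pibal" has last vowel 'a'. The stems whose last vowel is 'a' (pelas → fapelas, wamag → fawamag, mepudap → famepudap) add the prefix fa-.
So pibal → fapibal.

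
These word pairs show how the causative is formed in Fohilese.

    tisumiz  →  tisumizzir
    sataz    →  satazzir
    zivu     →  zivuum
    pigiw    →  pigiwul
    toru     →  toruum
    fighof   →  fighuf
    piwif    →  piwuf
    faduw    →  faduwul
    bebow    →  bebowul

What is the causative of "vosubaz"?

vosubazzir

tisumiz and piwif both have last vowel 'i' yet inflect differently (tisumizzir, piwuf), so the last vowel is not what conditions the rule; the final letter is.
"vosubaz" ends in -z. The stems ending in -z (sataz → satazzir, tisumiz → tisumizzir) double the final consonant and add -ir.
The other patterns: stems ending in -f change the last vowel to 'u'; stems ending in -w add -ul; stems ending in -u add -um.
So vosubaz → vosubazzir.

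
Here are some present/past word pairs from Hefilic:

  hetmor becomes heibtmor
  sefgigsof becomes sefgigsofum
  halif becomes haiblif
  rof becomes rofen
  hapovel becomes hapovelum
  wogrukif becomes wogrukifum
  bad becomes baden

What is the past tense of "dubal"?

duibbal

"dubal" has 2 vowels. The stems with 2 vowels (halif → haiblif, hetmor → heibtmor) insert -ib- after the first vowel.
The other patterns: stems with 1 vowel add -en; stems with 3 vowels add -um.
So dubal → duibbal.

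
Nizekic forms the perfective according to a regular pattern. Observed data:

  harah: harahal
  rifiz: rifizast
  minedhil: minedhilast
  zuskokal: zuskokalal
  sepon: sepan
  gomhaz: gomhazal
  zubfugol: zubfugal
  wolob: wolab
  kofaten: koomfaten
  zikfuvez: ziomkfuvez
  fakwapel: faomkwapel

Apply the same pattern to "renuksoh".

renuksah

"renuksoh" has last vowel 'o'. The stems whose last vowel is 'o' (wolob → wolab, zubfugol → zubfugal, sepon → sepan) change the last vowel to 'a'.
The other patterns: stems whose last vowel is 'e' insert -om- after the first vowel; stems whose last vowel is 'i' add -ast; stems whose last vowel is 'a' add -al.
So renuksoh → renuksah.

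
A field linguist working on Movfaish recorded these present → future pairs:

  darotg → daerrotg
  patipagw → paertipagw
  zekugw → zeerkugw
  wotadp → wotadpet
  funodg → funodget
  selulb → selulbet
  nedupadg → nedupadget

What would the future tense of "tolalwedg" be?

"tolalwedg" has second-to-last letter 'd'. The stems whose second-to-last letter is 'd' (wotadp → wotadpet, funodg → funodget, nedupadg → nedupadget) add -et.
So tolalwedg → tolalwedget.

tolalwedget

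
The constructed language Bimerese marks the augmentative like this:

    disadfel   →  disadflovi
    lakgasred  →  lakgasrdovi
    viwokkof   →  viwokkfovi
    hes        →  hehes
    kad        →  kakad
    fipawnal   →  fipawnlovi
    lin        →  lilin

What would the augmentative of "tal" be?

tatal

lakgasred and kad both end in -d yet inflect differently (lakgasrdovi, kakad), so the final letter is not what conditions the rule; the number of vowels is.
"tal" has 1 vowel. The stems with 1 vowel (lin → lilin, hes → hehes, kad → kakad) repeat the first consonant+vowel as a prefix.
The other pattern: stems with 3 vowels delete the last vowel and add -ovi.
So tal → tatal.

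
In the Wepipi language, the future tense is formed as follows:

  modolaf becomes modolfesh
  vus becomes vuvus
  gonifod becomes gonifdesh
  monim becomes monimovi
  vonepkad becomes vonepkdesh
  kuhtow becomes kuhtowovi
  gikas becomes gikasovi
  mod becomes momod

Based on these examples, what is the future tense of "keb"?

vus and gikas both end in -s yet inflect differently (vuvus, gikasovi), so the final letter is not what conditions the rule; the number of vowels is.
"keb" has 1 vowel. The stems with 1 vowel (mod → momod, vus → vuvus) repeat the first consonant+vowel as a prefix.
The other patterns: stems with 2 vowels add -ovi; stems with 3 vowels delete the last vowel and add -esh.
So keb → kekeb.

kekeb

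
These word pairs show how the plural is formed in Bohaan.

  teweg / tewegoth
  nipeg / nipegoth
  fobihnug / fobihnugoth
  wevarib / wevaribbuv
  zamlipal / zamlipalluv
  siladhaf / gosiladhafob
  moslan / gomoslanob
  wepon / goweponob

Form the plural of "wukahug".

zamlipal and siladhaf both have last vowel 'a' yet inflect differently (zamlipalluv, gosiladhafob), so the last vowel is not what conditions the rule; the final letter is.
"wukahug" ends in -g. The stems ending in -g (teweg → tewegoth, nipeg → nipegoth, fobihnug → fobihnugoth) add -oth.
The other patterns: stems ending in -b or -l double the final consonant and add -uv; stems ending in -f or -n add go- … -ob around the stem.
So wukahug → wukahugoth.

wukahugoth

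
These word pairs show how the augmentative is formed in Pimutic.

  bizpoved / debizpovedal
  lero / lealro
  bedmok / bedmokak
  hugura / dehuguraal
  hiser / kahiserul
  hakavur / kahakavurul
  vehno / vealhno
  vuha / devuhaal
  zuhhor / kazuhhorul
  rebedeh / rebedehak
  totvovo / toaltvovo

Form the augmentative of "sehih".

"sehih" ends in -h. The one such stem in the data (rebedeh → rebedehak) adds -ak, so the same rule applies.
So sehih → sehihak.

sehihak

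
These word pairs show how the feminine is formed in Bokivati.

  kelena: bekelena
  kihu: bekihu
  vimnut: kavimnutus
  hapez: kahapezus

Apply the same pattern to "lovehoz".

"lovehoz" ends in a consonant. The stems ending in a consonant (vimnut → kavimnutus, hapez → kahapezus) add ka- … -us around the stem.
The other pattern: stems ending in a vowel add the prefix be-.
So lovehoz → kalovehozus.

kalovehozus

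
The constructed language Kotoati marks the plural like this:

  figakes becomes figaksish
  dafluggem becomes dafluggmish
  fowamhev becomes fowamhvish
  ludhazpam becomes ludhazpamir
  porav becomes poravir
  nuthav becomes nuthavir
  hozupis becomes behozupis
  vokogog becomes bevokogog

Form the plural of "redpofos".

dafluggem and ludhazpam both end in -m yet inflect differently (dafluggmish, ludhazpamir), so the final letter is not what conditions the rule; the last vowel is.
"redpofos" has last vowel 'o'. The one such stem in the data (vokogog → bevokogog) adds the prefix be-, so the same rule applies.
The other patterns: stems whose last vowel is 'e' delete the last vowel and add -ish; stems whose last vowel is 'a' add -ir.
So redpofos → beredpofos.

beredpofos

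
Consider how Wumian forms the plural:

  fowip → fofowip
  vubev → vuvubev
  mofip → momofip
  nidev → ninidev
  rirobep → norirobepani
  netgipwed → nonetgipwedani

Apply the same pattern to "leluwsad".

noleluwsadani

fowip and rirobep both end in -p yet inflect differently (fofowip, norirobepani), so the final letter is not what conditions the rule; the number of vowels is.
"leluwsad" has 3 vowels. The stems with 3 vowels (rirobep → norirobepani, netgipwed → nonetgipwedani) add no- … -ani around the stem.
So leluwsad → noleluwsadani.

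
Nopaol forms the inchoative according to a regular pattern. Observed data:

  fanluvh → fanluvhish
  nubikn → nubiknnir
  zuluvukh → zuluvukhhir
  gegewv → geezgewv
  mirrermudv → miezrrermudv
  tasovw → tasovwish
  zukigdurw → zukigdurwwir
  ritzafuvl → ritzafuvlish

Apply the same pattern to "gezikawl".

zuluvukh and fanluvh both end in -h yet inflect differently (zuluvukhhir, fanluvhish), so the final letter is not what conditions the rule; the second-to-last letter is.
"gezikawl" has second-to-last letter 'w'. The one such stem in the data (gegewv → geezgewv) inserts -ez- after the first vowel (as does mirrermudv), so the same rule applies.
The other patterns: stems whose second-to-last letter is 'k' or 'r' double the final consonant and add -ir; stems whose second-to-last letter is 'v' add -ish.
So gezikawl → geezzikawl.

geezzikawl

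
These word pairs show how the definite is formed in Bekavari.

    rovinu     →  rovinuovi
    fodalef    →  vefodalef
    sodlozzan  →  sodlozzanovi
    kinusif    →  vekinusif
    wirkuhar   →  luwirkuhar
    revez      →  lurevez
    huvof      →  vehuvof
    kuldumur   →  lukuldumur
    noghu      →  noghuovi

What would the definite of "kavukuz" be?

sodlozzan and wirkuhar both have last vowel 'a' yet inflect differently (sodlozzanovi, luwirkuhar), so the last vowel is not what conditions the rule; the final letter is.
"kavukuz" ends in -z. The one such stem in the data (revez → lurevez) adds the prefix lu-, so the same rule applies.
So kavukuz → lukavukuz.

lukavukuz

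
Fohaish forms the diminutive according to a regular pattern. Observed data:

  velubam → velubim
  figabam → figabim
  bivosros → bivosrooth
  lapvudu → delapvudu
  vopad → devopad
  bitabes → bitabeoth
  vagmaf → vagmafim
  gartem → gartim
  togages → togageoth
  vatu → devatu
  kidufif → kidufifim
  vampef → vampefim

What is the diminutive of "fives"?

"fives" ends in -s. The stems ending in -s (bitabes → bitabeoth, togages → togageoth, bivosros → bivosrooth) drop the final letter and add -oth.
The other patterns: stems ending in -f add -im; stems ending in -m change the last vowel to 'i'; stems ending in -d or -u add the prefix de-.
So fives → fiveoth.

fiveoth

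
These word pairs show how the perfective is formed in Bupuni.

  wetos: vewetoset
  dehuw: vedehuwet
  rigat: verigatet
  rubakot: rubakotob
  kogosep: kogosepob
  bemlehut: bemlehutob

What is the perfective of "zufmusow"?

zufmusowob

"zufmusow" has 3 vowels. The stems with 3 vowels (rubakot → rubakotob, kogosep → kogosepob, bemlehut → bemlehutob) add -ob.
So zufmusow → zufmusowob.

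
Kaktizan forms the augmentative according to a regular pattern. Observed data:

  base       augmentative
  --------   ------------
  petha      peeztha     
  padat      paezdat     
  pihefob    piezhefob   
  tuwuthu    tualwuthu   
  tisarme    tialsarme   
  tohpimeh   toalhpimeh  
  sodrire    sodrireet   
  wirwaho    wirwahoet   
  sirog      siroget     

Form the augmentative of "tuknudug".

tualknudug

tisarme and sodrire both end in -e yet inflect differently (tialsarme, sodrireet), so the final letter is not what conditions the rule; the first letter is.
"tuknudug" begins with t-. The stems beginning with t- (tuwuthu → tualwuthu, tisarme → tialsarme, tohpimeh → toalhpimeh) insert -al- after the first vowel.
The other patterns: stems beginning with p- insert -ez- after the first vowel; stems beginning with s- or w- add -et.
So tuknudug → tualknudug.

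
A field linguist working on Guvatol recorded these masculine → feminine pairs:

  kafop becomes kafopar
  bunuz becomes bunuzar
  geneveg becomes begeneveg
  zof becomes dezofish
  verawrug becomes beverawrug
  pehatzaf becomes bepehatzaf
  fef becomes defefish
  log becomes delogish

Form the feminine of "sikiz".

sikizar

"sikiz" has 2 vowels. The stems with 2 vowels (kafop → kafopar, bunuz → bunuzar) add -ar.
So sikiz → sikizar.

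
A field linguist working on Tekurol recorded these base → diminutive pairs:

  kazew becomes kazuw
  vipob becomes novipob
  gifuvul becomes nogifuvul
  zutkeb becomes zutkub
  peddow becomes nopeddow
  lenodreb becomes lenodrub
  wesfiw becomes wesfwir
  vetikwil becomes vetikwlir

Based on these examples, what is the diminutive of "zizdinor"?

nozizdinor

"zizdinor" has last vowel 'o'. The stems whose last vowel is 'o' (peddow → nopeddow, vipob → novipob) add the prefix no-.
The other patterns: stems whose last vowel is 'e' change the last vowel to 'u'; stems whose last vowel is 'i' delete the last vowel and add -ir.
So zizdinor → nozizdinor.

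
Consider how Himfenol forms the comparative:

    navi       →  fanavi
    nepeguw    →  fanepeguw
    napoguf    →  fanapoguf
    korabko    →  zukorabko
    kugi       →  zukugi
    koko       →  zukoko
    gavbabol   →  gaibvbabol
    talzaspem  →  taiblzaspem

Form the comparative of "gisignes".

"gisignes" begins with g-. The one such stem in the data (gavbabol → gaibvbabol) inserts -ib- after the first vowel (as does talzaspem), so the same rule applies.
So gisignes → giibsignes.

giibsignes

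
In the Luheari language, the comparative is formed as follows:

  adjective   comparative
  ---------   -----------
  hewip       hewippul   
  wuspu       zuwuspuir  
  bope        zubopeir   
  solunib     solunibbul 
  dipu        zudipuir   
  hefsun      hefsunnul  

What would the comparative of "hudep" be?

hudeppul

dipu and hefsun both have last vowel 'u' yet inflect differently (zudipuir, hefsunnul), so the last vowel is not what conditions the rule; whether the stem ends in a vowel or a consonant is.
"hudep" ends in a consonant. The stems ending in a consonant (hefsun → hefsunnul, hewip → hewippul, solunib → solunibbul) double the final consonant and add -ul.
So hudep → hudeppul.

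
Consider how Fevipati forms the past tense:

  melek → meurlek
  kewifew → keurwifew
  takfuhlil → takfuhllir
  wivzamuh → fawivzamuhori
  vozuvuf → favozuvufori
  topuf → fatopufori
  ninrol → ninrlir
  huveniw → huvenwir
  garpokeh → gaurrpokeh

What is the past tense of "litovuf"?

garpokeh and wivzamuh both end in -h yet inflect differently (gaurrpokeh, fawivzamuhori), so the final letter is not what conditions the rule; the last vowel is.
"litovuf" has last vowel 'u'. The stems whose last vowel is 'u' (topuf → fatopufori, vozuvuf → favozuvufori, wivzamuh → fawivzamuhori) add fa- … -ori around the stem.
So litovuf → falitovufori.

falitovufori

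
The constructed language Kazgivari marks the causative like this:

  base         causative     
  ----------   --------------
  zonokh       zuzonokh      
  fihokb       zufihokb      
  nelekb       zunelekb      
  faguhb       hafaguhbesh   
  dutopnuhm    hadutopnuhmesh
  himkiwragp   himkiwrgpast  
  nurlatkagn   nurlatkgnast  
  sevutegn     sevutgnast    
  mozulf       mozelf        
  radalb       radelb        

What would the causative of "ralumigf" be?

ralumgfast

fihokb and faguhb both end in -b yet inflect differently (zufihokb, hafaguhbesh), so the final letter is not what conditions the rule; the second-to-last letter is.
"ralumigf" has second-to-last letter 'g'. The stems whose second-to-last letter is 'g' (himkiwragp → himkiwrgpast, nurlatkagn → nurlatkgnast, sevutegn → sevutgnast) delete the last vowel and add -ast.
The other patterns: stems whose second-to-last letter is 'k' add the prefix zu-; stems whose second-to-last letter is 'h' add ha- … -esh around the stem; stems whose second-to-last letter is 'l' change the last vowel to 'e'.
So ralumigf → ralumgfast.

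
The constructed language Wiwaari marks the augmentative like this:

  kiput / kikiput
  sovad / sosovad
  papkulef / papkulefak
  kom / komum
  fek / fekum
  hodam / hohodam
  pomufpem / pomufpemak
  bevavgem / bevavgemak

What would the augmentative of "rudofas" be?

kom and hodam both end in -m yet inflect differently (komum, hohodam), so the final letter is not what conditions the rule; the number of vowels is.
"rudofas" has 3 vowels. The stems with 3 vowels (pomufpem → pomufpemak, papkulef → papkulefak, bevavgem → bevavgemak) add -ak.
The other patterns: stems with 1 vowel add -um; stems with 2 vowels repeat the first consonant+vowel as a prefix.
So rudofas → rudofasak.

rudofasak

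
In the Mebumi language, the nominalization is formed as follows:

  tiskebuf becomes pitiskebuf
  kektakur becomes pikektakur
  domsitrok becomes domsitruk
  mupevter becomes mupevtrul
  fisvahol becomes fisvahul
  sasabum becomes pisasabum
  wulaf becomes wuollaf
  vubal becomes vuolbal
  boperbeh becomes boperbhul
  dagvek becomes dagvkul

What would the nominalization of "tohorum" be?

kektakur and mupevter both end in -r yet inflect differently (pikektakur, mupevtrul), so the final letter is not what conditions the rule; the last vowel is.
"tohorum" has last vowel 'u'. The stems whose last vowel is 'u' (tiskebuf → pitiskebuf, sasabum → pisasabum, kektakur → pikektakur) add the prefix pi-.
So tohorum → pitohorum.

pitohorum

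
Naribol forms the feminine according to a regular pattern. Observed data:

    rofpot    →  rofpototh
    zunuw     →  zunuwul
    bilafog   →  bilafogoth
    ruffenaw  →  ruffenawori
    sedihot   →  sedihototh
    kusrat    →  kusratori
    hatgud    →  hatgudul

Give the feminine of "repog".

zunuw and ruffenaw both end in -w yet inflect differently (zunuwul, ruffenawori), so the final letter is not what conditions the rule; the last vowel is.
"repog" has last vowel 'o'. The stems whose last vowel is 'o' (rofpot → rofpototh, sedihot → sedihototh, bilafog → bilafogoth) add -oth.
The other patterns: stems whose last vowel is 'u' add -ul; stems whose last vowel is 'a' add -ori.
So repog → repogoth.

repogoth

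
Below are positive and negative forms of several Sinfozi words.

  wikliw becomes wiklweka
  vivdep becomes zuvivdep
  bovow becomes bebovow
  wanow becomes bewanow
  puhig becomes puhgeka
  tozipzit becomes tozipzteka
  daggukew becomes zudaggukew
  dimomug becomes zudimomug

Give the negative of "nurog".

benurog

wikliw and bovow both end in -w yet inflect differently (wiklweka, bebovow), so the final letter is not what conditions the rule; the last vowel is.
"nurog" has last vowel 'o'. The stems whose last vowel is 'o' (bovow → bebovow, wanow → bewanow) add the prefix be-.
The other patterns: stems whose last vowel is 'i' delete the last vowel and add -eka; stems whose last vowel is 'e' or 'u' add the prefix zu-.
So nurog → benurog.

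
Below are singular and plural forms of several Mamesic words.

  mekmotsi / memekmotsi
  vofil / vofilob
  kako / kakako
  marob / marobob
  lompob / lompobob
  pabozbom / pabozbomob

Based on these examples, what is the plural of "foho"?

marob and kako both have last vowel 'o' yet inflect differently (marobob, kakako), so the last vowel is not what conditions the rule; whether the stem ends in a vowel or a consonant is.
"foho" ends in a vowel. The stems ending in a vowel (kako → kakako, mekmotsi → memekmotsi) repeat the first consonant+vowel as a prefix.
So foho → fofoho.

fofoho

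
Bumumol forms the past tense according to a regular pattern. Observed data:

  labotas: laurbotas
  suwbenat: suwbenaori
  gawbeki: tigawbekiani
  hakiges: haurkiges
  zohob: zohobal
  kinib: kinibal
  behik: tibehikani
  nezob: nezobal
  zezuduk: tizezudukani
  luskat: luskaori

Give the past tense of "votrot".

"votrot" ends in -t. The stems ending in -t (luskat → luskaori, suwbenat → suwbenaori) drop the final letter and add -ori.
So votrot → votroori.

votroori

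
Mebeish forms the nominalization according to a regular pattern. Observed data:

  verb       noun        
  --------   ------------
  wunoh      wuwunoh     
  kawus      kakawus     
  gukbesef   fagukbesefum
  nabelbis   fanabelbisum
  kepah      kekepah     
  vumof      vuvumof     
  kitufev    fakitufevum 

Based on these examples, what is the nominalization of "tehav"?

tetehav

gukbesef and vumof both end in -f yet inflect differently (fagukbesefum, vuvumof), so the final letter is not what conditions the rule; the number of vowels is.
"tehav" has 2 vowels. The stems with 2 vowels (vumof → vuvumof, wunoh → wuwunoh, kepah → kekepah) repeat the first consonant+vowel as a prefix.
So tehav → tetehav.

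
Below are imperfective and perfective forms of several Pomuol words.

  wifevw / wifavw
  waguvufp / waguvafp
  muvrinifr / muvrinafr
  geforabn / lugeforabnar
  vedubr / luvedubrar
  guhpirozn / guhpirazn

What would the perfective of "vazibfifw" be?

"vazibfifw" has second-to-last letter 'f'. The stems whose second-to-last letter is 'f' (muvrinifr → muvrinafr, waguvufp → waguvafp) change the last vowel to 'a'.
The other pattern: stems whose second-to-last letter is 'b' add lu- … -ar around the stem.
So vazibfifw → vazibfafw.

vazibfafw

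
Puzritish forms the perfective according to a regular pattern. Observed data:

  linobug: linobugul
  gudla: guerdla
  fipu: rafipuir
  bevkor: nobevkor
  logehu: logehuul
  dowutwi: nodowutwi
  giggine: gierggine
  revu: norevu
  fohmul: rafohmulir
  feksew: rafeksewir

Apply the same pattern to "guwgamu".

"guwgamu" begins with g-. The stems beginning with g- (gudla → guerdla, giggine → gierggine) insert -er- after the first vowel.
The other patterns: stems beginning with l- add -ul; stems beginning with f- add ra- … -ir around the stem; stems beginning with b-, d- or r- add the prefix no-.
So guwgamu → guerwgamu.

guerwgamu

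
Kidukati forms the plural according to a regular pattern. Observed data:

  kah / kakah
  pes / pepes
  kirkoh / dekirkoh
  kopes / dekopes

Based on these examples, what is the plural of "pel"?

pepel

kah and kirkoh both end in -h yet inflect differently (kakah, dekirkoh), so the final letter is not what conditions the rule; the number of vowels is.
"pel" has 1 vowel. The stems with 1 vowel (kah → kakah, pes → pepes) repeat the first consonant+vowel as a prefix.
The other pattern: stems with 2 vowels add the prefix de-.
So pel → pepel.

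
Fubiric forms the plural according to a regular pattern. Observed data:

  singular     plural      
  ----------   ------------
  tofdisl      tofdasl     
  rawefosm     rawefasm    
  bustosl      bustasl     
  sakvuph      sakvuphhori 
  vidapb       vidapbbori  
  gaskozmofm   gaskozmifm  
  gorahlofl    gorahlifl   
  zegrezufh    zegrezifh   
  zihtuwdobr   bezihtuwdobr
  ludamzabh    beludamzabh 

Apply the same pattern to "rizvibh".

"rizvibh" has second-to-last letter 'b'. The stems whose second-to-last letter is 'b' (zihtuwdobr → bezihtuwdobr, ludamzabh → beludamzabh) add the prefix be-.
The other patterns: stems whose second-to-last letter is 's' change the last vowel to 'a'; stems whose second-to-last letter is 'p' double the final consonant and add -ori; stems whose second-to-last letter is 'f' change the last vowel to 'i'.
So rizvibh → berizvibh.

berizvibh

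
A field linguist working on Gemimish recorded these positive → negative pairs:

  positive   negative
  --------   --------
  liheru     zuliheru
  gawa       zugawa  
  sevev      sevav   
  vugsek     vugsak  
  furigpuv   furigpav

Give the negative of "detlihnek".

detlihnak

"detlihnek" ends in a consonant. The stems ending in a consonant (sevev → sevav, vugsek → vugsak, furigpuv → furigpav) change the last vowel to 'a'.
So detlihnek → detlihnak.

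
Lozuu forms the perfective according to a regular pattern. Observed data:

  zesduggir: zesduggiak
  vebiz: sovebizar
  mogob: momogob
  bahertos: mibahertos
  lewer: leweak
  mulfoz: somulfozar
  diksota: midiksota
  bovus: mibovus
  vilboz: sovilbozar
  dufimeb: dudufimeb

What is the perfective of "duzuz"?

soduzuzar

lewer and dufimeb both have last vowel 'e' yet inflect differently (leweak, dudufimeb), so the last vowel is not what conditions the rule; the final letter is.
"duzuz" ends in -z. The stems ending in -z (vebiz → sovebizar, vilboz → sovilbozar, mulfoz → somulfozar) add so- … -ar around the stem.
The other patterns: stems ending in -r drop the final letter and add -ak; stems ending in -b repeat the first consonant+vowel as a prefix; stems ending in -a or -s add the prefix mi-.
So duzuz → soduzuzar.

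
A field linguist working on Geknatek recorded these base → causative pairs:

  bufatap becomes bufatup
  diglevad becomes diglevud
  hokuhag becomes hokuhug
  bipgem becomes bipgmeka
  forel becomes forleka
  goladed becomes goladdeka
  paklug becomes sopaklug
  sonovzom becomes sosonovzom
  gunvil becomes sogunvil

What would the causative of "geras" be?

diglevad and goladed both end in -d yet inflect differently (diglevud, goladdeka), so the final letter is not what conditions the rule; the last vowel is.
"geras" has last vowel 'a'. The stems whose last vowel is 'a' (bufatap → bufatup, diglevad → diglevud, hokuhag → hokuhug) change the last vowel to 'u'.
So geras → gerus.

gerus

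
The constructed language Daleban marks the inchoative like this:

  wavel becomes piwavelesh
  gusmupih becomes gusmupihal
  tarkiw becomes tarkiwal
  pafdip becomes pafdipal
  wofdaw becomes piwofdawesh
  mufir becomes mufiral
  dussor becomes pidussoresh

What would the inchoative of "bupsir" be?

bupsiral

tarkiw and wofdaw both end in -w yet inflect differently (tarkiwal, piwofdawesh), so the final letter is not what conditions the rule; the last vowel is.
"bupsir" has last vowel 'i'. The stems whose last vowel is 'i' (tarkiw → tarkiwal, mufir → mufiral, gusmupih → gusmupihal) add -al.
So bupsir → bupsiral.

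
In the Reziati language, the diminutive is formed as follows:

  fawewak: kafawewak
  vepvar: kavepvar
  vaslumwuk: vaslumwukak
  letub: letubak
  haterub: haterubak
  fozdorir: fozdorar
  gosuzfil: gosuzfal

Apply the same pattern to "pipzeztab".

"pipzeztab" has last vowel 'a'. The stems whose last vowel is 'a' (fawewak → kafawewak, vepvar → kavepvar) add the prefix ka-.
The other patterns: stems whose last vowel is 'u' add -ak; stems whose last vowel is 'i' change the last vowel to 'a'.
So pipzeztab → kapipzeztab.

kapipzeztab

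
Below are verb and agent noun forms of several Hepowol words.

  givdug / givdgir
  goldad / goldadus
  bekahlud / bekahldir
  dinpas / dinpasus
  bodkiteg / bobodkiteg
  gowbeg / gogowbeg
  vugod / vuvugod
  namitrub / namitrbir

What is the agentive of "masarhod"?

goldad and bekahlud both end in -d yet inflect differently (goldadus, bekahldir), so the final letter is not what conditions the rule; the last vowel is.
"masarhod" has last vowel 'o'. The one such stem in the data (vugod → vuvugod) repeats the first consonant+vowel as a prefix (as do bodkiteg, gowbeg), so the same rule applies.
So masarhod → mamasarhod.

mamasarhod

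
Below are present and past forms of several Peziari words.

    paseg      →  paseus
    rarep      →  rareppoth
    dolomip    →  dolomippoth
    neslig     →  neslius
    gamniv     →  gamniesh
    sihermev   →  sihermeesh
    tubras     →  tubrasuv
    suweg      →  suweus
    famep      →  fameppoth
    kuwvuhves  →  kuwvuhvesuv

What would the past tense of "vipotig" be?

vipotius

paseg and kuwvuhves both have last vowel 'e' yet inflect differently (paseus, kuwvuhvesuv), so the last vowel is not what conditions the rule; the final letter is.
"vipotig" ends in -g. The stems ending in -g (paseg → paseus, neslig → neslius, suweg → suweus) drop the final letter and add -us.
The other patterns: stems ending in -s add -uv; stems ending in -v drop the final letter and add -esh; stems ending in -p double the final consonant and add -oth.
So vipotig → vipotius.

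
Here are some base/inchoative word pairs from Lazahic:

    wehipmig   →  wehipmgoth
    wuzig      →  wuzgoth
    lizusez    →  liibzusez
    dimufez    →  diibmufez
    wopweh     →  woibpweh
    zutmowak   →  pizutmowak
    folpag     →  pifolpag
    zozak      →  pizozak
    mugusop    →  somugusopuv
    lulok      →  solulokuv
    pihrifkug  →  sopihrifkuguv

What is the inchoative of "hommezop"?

sohommezopuv

wehipmig and folpag both end in -g yet inflect differently (wehipmgoth, pifolpag), so the final letter is not what conditions the rule; the last vowel is.
"hommezop" has last vowel 'o'. The stems whose last vowel is 'o' (mugusop → somugusopuv, lulok → solulokuv) add so- … -uv around the stem.
The other patterns: stems whose last vowel is 'i' delete the last vowel and add -oth; stems whose last vowel is 'e' insert -ib- after the first vowel; stems whose last vowel is 'a' add the prefix pi-.
So hommezop → sohommezopuv.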